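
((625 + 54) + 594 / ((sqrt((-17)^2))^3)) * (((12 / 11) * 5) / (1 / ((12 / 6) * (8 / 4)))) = 800765040 / 54043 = 14817.18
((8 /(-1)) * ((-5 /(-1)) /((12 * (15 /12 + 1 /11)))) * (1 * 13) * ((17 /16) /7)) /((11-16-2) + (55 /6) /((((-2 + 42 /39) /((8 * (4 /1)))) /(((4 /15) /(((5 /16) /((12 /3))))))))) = 546975 /121733402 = 0.00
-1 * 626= -626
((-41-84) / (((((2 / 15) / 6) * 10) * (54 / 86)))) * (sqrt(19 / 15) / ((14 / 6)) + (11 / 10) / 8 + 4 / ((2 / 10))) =-577275 / 32-1075 * sqrt(285) / 42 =-18471.94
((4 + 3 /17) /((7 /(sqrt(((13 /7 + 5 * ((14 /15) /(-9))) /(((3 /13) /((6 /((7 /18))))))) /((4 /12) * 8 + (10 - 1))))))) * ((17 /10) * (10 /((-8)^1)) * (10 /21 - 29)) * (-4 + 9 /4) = -175.29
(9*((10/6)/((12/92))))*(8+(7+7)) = 2530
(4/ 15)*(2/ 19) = 8/ 285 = 0.03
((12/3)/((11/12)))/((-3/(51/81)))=-272/297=-0.92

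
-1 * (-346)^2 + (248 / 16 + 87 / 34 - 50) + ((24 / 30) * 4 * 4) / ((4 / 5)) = -2035443 / 17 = -119731.94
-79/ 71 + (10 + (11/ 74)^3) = 255790845/ 28770904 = 8.89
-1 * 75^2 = -5625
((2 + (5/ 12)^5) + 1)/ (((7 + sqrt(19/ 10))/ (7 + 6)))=341077555/ 58599936- 9745073*sqrt(190)/ 117199872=4.67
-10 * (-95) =950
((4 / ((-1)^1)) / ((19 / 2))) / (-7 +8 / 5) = 40 / 513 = 0.08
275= 275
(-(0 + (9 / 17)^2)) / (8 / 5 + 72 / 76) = -7695 / 69938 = -0.11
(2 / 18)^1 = 1 / 9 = 0.11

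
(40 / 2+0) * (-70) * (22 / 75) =-410.67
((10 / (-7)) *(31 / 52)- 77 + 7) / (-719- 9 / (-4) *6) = 12895 / 128401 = 0.10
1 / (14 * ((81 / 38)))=19 / 567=0.03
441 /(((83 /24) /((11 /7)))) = 200.39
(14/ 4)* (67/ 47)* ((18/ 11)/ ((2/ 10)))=21105/ 517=40.82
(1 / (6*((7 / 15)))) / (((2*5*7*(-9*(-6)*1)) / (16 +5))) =1 / 504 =0.00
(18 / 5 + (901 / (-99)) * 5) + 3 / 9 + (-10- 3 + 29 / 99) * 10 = -27826 / 165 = -168.64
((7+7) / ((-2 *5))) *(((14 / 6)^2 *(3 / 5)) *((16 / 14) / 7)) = -56 / 75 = -0.75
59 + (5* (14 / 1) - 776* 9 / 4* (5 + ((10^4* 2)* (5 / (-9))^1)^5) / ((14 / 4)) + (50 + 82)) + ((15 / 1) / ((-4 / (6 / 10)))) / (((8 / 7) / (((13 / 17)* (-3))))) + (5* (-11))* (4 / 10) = 2110719999999999999943766134831 / 24984288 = 84481895181483658847663.22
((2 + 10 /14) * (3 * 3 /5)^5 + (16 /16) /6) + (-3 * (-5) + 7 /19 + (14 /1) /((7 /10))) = 216515759 /2493750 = 86.82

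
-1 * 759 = -759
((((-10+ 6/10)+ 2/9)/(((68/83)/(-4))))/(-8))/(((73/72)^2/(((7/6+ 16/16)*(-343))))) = 1834200732/452965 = 4049.32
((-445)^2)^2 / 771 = 39213900625 / 771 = 50861090.30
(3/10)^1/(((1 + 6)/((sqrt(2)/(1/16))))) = 24 *sqrt(2)/35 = 0.97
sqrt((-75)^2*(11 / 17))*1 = 75*sqrt(187) / 17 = 60.33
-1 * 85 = -85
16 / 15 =1.07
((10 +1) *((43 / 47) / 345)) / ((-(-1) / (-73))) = -34529 / 16215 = -2.13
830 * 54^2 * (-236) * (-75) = 42838956000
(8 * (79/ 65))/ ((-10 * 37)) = -316/ 12025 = -0.03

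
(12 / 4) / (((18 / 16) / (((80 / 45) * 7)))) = 896 / 27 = 33.19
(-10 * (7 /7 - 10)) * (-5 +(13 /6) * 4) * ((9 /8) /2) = 1485 /8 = 185.62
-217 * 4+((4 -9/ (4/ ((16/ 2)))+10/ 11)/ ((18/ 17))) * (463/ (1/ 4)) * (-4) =997940/ 11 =90721.82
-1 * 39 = -39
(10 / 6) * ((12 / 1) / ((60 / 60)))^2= 240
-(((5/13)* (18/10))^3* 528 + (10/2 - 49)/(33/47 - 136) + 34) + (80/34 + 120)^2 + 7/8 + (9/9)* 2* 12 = 477579263919621/32300311576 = 14785.59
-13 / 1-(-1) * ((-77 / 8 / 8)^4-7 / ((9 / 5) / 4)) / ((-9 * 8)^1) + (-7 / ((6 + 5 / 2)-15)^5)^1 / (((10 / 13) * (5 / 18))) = -12.81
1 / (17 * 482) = 1 / 8194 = 0.00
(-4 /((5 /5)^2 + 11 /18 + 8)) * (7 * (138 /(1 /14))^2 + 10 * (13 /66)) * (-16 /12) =27591558688 /1903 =14498979.87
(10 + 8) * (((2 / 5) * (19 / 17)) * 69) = 47196 / 85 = 555.25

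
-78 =-78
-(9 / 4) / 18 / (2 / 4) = -0.25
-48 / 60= -4 / 5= -0.80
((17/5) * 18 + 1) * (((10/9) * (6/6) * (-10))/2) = -3110/9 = -345.56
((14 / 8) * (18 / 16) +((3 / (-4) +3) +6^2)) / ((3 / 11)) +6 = 4911 / 32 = 153.47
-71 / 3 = -23.67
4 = 4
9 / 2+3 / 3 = 11 / 2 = 5.50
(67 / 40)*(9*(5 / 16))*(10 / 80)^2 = 603 / 8192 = 0.07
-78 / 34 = -39 / 17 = -2.29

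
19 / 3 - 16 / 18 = 49 / 9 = 5.44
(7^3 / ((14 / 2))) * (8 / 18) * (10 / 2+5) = 217.78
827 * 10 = 8270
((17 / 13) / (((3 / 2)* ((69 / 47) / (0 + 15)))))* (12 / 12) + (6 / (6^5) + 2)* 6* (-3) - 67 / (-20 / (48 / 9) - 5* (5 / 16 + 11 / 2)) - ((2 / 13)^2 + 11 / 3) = -1408303289 / 48976200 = -28.75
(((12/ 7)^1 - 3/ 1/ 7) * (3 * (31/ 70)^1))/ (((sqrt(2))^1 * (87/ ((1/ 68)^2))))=279 * sqrt(2)/ 131414080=0.00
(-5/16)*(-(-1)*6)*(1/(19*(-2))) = 15/304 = 0.05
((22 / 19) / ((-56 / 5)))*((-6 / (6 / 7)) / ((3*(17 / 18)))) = 165 / 646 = 0.26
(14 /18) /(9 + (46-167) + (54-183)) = -7 /2169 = -0.00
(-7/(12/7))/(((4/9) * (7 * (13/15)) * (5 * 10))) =-63/2080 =-0.03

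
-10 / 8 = -5 / 4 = -1.25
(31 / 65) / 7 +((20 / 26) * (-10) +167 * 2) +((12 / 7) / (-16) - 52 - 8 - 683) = -758451 / 1820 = -416.73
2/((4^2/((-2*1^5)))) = -1/4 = -0.25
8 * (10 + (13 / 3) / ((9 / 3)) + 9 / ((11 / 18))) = 20728 / 99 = 209.37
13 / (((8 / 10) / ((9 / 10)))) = 117 / 8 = 14.62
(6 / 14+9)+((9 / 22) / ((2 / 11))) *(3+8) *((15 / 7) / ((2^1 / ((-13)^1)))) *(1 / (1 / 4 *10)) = -3597 / 28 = -128.46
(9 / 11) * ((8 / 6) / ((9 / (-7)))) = -28 / 33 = -0.85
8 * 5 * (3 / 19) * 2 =240 / 19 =12.63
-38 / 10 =-19 / 5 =-3.80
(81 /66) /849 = 9 /6226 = 0.00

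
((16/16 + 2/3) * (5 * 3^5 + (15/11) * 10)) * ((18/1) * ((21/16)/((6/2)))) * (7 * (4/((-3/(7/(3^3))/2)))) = -78041.16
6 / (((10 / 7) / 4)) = 84 / 5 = 16.80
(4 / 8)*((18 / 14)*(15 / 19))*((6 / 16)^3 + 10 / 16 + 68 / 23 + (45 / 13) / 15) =11411145 / 5817344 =1.96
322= 322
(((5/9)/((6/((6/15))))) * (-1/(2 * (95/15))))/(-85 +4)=1/27702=0.00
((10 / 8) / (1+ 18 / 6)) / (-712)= -5 / 11392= -0.00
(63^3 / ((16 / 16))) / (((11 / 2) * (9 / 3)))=166698 / 11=15154.36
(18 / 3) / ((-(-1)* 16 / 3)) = 9 / 8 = 1.12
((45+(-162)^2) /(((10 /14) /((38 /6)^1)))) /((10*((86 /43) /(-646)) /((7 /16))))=-3293935.02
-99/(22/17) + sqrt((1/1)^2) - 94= -339/2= -169.50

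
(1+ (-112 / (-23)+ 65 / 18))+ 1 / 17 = 67139 / 7038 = 9.54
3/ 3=1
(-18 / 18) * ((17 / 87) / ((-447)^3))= 17 / 7770372201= 0.00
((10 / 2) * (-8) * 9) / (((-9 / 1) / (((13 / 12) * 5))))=650 / 3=216.67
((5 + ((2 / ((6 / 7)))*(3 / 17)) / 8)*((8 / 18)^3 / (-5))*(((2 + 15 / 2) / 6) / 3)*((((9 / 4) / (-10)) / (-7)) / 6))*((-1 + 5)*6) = -4351 / 722925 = -0.01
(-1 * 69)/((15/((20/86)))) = -46/43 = -1.07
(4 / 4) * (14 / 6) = 7 / 3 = 2.33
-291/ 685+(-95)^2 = 6181834/ 685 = 9024.58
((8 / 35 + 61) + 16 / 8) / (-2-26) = -2213 / 980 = -2.26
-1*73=-73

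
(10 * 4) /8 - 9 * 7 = -58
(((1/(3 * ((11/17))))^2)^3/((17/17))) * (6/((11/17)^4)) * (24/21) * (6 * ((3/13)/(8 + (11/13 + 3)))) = 32255902407184/377467340218353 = 0.09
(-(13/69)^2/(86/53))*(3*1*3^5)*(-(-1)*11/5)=-7980687/227470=-35.08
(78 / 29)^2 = 6084 / 841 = 7.23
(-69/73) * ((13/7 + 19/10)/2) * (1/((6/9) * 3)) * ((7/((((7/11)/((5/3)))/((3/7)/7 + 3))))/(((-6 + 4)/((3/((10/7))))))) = 52.32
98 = 98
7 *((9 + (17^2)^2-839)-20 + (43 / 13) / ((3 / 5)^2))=67715074 / 117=578761.32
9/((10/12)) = 54/5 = 10.80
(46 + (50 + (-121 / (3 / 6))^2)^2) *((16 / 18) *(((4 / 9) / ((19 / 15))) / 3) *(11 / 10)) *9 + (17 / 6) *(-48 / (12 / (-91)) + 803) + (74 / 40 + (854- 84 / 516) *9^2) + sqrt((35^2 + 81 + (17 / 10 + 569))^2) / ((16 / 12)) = 208009375209199 / 58824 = 3536131089.51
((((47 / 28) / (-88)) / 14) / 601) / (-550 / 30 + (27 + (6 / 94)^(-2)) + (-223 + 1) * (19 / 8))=423 / 50964674992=0.00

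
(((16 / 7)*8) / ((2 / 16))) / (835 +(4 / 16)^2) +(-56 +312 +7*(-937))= -6302.82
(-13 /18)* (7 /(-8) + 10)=-949 /144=-6.59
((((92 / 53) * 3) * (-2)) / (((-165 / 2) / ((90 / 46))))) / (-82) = -72 / 23903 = -0.00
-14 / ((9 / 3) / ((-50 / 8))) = 175 / 6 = 29.17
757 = 757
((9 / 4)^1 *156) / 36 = 39 / 4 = 9.75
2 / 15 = 0.13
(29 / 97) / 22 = 29 / 2134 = 0.01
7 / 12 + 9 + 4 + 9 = 271 / 12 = 22.58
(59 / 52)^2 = 3481 / 2704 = 1.29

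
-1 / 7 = -0.14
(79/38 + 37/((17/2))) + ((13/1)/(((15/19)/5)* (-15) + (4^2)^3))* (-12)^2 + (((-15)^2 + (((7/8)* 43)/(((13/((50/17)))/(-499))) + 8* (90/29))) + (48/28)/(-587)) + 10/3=-143251313421649399/35923633972044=-3987.66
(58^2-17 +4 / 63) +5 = 211180 / 63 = 3352.06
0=0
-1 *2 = -2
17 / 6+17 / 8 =119 / 24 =4.96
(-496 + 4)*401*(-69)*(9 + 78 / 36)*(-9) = -1368121374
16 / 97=0.16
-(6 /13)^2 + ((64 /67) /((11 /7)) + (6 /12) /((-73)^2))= 524284993 /1327485874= 0.39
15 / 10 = 3 / 2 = 1.50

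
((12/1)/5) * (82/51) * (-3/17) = -984/1445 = -0.68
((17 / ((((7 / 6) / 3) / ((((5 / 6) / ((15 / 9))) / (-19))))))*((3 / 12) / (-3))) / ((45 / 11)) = 187 / 7980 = 0.02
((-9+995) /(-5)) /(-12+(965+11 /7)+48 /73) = -251923 /1220305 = -0.21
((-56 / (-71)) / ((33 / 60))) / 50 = 112 / 3905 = 0.03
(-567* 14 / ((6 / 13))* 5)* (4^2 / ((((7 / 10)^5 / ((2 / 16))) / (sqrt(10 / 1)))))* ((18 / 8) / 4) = -197437500* sqrt(10) / 343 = -1820268.79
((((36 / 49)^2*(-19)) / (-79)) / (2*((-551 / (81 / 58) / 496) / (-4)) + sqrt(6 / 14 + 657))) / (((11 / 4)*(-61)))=63231704054784 / 135026567474011514455 - 158983474692096*sqrt(32214) / 945185972318080601185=-0.00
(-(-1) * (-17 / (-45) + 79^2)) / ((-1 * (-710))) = 140431 / 15975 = 8.79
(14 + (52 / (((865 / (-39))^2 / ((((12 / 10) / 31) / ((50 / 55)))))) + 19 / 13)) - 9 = 48743377968 / 7538366875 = 6.47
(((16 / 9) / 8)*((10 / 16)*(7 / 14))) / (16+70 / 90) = 5 / 1208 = 0.00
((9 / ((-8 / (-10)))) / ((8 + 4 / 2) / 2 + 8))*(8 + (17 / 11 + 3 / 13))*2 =16.92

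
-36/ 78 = -6/ 13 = -0.46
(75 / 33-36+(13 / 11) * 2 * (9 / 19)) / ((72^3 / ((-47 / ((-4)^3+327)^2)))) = 320305 / 5395792900608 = 0.00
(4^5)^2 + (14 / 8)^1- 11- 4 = 4194251 / 4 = 1048562.75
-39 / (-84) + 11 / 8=103 / 56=1.84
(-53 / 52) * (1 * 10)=-265 / 26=-10.19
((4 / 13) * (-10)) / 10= -4 / 13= -0.31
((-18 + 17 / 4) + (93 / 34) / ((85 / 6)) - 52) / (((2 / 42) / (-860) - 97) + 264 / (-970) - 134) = 33189894129 / 117087569989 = 0.28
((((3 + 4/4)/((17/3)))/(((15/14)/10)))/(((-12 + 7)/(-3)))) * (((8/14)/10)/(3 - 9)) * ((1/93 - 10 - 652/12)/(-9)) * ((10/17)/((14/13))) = -414752/2822085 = -0.15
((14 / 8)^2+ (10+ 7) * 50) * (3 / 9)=13649 / 48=284.35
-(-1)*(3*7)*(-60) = -1260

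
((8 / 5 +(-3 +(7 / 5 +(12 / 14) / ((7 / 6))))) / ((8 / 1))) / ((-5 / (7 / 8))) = -9 / 560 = -0.02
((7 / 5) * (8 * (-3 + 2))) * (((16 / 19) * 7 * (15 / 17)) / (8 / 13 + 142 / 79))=-460096 / 19057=-24.14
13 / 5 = 2.60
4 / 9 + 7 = 67 / 9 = 7.44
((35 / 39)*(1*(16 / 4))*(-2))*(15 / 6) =-700 / 39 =-17.95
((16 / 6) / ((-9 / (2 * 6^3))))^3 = -2097152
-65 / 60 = -13 / 12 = -1.08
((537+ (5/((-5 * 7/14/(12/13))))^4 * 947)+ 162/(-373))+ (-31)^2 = 133147514368/10653253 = 12498.30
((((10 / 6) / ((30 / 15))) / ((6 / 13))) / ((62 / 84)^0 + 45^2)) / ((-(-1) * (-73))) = -65 / 5324328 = -0.00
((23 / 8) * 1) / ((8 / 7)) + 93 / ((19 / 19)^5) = 6113 / 64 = 95.52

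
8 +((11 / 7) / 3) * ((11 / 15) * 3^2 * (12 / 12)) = 11.46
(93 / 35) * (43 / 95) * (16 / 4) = 15996 / 3325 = 4.81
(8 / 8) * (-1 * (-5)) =5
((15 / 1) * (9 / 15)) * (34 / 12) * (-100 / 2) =-1275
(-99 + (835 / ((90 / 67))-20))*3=9047 / 6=1507.83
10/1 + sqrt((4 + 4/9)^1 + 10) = sqrt(130)/3 + 10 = 13.80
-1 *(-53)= 53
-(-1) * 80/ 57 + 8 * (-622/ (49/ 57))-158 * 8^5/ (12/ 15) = -18091565344/ 2793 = -6477467.00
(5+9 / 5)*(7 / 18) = 119 / 45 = 2.64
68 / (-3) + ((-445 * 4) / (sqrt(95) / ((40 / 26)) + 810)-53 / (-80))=-304854730709 / 12596349360 + 92560 * sqrt(95) / 52484789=-24.18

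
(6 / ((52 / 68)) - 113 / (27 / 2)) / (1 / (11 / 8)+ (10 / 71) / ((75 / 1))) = -359260 / 499707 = -0.72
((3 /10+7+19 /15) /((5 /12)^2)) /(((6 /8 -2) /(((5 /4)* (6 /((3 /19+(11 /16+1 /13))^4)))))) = -1003045998367342592 /2451645281953125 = -409.13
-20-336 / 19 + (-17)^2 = 251.32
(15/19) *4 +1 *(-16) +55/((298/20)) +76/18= -125576/25479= -4.93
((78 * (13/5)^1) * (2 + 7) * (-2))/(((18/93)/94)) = -8864388/5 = -1772877.60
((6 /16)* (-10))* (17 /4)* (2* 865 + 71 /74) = -32663205 /1184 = -27587.17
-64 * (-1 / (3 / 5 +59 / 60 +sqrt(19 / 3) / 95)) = 6931200 / 171427- 15360 * sqrt(57) / 171427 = 39.76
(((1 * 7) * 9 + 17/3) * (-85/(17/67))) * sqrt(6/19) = -69010 * sqrt(114)/57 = -12926.76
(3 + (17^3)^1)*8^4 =20135936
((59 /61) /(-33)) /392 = -59 /789096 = -0.00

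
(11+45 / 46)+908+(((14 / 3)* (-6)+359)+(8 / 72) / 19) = 9840241 / 7866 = 1250.98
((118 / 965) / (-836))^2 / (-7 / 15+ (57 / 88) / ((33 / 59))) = 20886 / 674966593355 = 0.00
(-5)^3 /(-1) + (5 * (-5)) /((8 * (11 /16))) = 1325 /11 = 120.45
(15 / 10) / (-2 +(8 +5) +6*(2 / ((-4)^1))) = 3 / 16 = 0.19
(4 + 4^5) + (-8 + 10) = 1030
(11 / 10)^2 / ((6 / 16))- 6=-208 / 75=-2.77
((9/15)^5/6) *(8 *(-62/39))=-6696/40625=-0.16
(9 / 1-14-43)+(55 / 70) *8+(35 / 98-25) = -929 / 14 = -66.36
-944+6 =-938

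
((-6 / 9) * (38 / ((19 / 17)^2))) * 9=-3468 / 19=-182.53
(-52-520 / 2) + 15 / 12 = -1243 / 4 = -310.75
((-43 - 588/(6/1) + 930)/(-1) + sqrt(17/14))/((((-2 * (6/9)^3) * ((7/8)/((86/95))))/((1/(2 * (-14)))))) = -916029/18620 + 1161 * sqrt(238)/260680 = -49.13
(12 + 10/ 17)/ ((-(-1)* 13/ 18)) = 3852/ 221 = 17.43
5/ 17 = 0.29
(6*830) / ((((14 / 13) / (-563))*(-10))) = 1822431 / 7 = 260347.29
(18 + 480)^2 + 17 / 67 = 16616285 / 67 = 248004.25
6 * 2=12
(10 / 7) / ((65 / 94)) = 188 / 91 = 2.07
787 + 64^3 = 262931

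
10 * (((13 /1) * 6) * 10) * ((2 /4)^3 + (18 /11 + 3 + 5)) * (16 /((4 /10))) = 33501000 /11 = 3045545.45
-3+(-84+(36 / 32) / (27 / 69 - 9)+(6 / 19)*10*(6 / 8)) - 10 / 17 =-4852005 / 56848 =-85.35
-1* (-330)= 330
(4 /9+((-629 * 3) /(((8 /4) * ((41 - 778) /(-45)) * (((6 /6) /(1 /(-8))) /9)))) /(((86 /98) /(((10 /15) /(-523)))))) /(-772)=-418038031 /921271060512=-0.00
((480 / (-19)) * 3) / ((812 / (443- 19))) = -152640 / 3857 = -39.57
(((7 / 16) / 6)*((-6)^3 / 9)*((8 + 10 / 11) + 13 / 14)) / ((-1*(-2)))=-1515 / 176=-8.61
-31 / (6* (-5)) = 31 / 30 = 1.03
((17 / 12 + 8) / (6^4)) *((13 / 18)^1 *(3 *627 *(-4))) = -307021 / 7776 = -39.48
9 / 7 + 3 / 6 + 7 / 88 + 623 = 384917 / 616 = 624.87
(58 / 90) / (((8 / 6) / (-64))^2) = 7424 / 5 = 1484.80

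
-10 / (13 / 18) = -180 / 13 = -13.85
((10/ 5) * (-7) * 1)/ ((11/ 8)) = -112/ 11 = -10.18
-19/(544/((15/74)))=-285/40256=-0.01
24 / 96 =1 / 4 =0.25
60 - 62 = -2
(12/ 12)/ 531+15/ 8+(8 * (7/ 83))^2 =68247725/ 29264472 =2.33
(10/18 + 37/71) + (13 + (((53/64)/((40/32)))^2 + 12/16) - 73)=-236110649/4089600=-57.73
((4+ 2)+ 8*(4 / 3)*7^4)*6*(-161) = -24745700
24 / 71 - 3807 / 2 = -270249 / 142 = -1903.16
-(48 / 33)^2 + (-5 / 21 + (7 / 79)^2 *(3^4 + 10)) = -25997102 / 15858381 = -1.64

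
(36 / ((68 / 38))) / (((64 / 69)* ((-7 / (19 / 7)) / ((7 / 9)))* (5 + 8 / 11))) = -91333 / 79968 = -1.14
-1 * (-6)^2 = -36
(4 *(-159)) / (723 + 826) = -0.41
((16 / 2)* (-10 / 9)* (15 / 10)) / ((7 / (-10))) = 400 / 21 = 19.05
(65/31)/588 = 65/18228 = 0.00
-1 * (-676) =676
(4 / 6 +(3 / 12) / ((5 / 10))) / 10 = 7 / 60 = 0.12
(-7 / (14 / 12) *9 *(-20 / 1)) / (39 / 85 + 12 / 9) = 602.63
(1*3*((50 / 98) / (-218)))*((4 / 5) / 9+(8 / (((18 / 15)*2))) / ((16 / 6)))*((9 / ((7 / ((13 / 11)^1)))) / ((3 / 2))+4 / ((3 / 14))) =-2738965 / 14805252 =-0.18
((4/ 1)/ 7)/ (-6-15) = -4/ 147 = -0.03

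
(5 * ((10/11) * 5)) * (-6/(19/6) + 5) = 70.57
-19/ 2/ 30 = -19/ 60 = -0.32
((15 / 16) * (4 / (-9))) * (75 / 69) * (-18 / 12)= 125 / 184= 0.68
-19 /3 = -6.33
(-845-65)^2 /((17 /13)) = 10765300 /17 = 633252.94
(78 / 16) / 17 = 39 / 136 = 0.29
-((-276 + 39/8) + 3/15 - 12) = 11317/40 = 282.92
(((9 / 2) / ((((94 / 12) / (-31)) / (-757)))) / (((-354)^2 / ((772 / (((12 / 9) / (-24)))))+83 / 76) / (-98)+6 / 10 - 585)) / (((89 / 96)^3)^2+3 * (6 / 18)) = -4258829552797656023040 / 301794216587338135571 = -14.11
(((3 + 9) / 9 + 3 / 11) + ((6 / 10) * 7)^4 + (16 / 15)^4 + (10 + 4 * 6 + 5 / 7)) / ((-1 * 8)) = -1359605519 / 31185000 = -43.60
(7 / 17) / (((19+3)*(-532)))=-1 / 28424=-0.00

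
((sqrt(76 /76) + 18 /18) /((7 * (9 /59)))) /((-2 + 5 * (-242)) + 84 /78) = -767 /495873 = -0.00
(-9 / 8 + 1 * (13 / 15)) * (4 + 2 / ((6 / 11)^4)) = -6.87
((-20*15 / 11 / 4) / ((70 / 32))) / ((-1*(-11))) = -240 / 847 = -0.28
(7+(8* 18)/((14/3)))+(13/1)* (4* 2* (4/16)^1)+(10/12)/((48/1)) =128771/2016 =63.87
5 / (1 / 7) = 35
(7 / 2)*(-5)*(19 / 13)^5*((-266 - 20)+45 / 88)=2177246231195 / 65347568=33317.94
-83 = -83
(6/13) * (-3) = -18/13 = -1.38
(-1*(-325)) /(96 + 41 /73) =23725 /7049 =3.37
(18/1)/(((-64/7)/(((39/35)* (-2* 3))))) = 1053/80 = 13.16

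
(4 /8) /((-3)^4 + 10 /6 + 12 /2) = 3 /532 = 0.01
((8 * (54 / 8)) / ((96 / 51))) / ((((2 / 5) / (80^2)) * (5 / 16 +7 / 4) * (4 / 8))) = 445090.91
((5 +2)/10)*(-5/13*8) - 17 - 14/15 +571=107428/195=550.91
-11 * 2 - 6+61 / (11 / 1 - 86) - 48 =-5761 / 75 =-76.81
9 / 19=0.47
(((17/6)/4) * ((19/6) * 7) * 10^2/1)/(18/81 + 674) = 56525/24272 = 2.33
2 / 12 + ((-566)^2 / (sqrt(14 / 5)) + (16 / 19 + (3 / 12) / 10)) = 2357 / 2280 + 160178*sqrt(70) / 7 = 191450.36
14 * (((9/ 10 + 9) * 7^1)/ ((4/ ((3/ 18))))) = 1617/ 40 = 40.42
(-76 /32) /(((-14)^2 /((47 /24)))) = -893 /37632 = -0.02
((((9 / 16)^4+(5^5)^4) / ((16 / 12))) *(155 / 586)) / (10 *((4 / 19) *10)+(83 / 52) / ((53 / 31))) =860487658160.62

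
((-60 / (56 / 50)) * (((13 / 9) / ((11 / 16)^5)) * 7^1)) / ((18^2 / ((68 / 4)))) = -7241728000 / 39135393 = -185.04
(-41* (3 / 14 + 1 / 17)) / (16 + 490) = -0.02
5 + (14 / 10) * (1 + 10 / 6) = 131 / 15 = 8.73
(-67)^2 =4489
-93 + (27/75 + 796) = 17584/25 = 703.36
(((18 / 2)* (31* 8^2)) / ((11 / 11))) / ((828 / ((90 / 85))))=8928 / 391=22.83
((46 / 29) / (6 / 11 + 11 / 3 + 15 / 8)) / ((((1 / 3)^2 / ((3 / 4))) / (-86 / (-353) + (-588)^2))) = 344982604824 / 567271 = 608144.26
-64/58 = -32/29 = -1.10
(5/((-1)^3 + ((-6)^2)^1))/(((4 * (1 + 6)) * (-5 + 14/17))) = -0.00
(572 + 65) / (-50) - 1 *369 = -19087 / 50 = -381.74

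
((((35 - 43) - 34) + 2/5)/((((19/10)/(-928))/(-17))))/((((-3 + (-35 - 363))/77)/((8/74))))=2021347328/281903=7170.36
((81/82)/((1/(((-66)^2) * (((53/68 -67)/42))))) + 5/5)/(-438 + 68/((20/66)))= 661910965/20843088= 31.76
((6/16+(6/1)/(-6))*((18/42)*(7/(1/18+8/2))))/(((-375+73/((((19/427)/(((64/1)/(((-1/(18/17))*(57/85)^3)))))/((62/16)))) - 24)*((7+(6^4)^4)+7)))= 10556001/92043770613682137456366776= 0.00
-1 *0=0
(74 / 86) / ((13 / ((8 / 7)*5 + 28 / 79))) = 124172 / 309127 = 0.40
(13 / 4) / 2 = 13 / 8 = 1.62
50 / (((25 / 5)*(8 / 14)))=35 / 2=17.50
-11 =-11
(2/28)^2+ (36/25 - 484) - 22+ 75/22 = -27011759/53900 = -501.15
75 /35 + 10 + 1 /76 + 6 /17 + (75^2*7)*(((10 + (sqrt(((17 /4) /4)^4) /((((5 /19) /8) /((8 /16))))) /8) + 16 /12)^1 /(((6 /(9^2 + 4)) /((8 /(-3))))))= -17406929306299 /868224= -20048892.11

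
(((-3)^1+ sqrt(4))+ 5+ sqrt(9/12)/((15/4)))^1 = 2* sqrt(3)/15+ 4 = 4.23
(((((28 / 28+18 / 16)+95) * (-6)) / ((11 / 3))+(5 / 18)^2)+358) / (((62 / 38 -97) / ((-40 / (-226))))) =-33713315 / 91218798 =-0.37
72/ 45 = 8/ 5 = 1.60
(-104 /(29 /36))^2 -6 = 14012490 /841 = 16661.70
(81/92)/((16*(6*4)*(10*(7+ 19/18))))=243/8537600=0.00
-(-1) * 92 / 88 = 23 / 22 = 1.05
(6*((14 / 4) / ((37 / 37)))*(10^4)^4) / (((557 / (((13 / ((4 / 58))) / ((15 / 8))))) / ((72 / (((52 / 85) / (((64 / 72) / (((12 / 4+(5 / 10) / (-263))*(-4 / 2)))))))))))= -580872320000000000000000 / 878389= -661292798520928654.62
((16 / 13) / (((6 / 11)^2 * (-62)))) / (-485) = 0.00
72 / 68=18 / 17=1.06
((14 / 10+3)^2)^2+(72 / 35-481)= -455583 / 4375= -104.13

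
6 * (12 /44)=18 /11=1.64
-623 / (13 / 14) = -8722 / 13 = -670.92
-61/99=-0.62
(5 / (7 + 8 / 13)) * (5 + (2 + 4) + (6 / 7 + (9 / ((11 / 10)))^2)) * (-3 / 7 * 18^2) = -7184.04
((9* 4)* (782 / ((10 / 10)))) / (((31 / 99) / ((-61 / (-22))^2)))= 235695582 / 341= 691189.39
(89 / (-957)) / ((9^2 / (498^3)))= -407112344 / 2871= -141801.58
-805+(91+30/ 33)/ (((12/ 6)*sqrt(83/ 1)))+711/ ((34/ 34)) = -94+1011*sqrt(83)/ 1826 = -88.96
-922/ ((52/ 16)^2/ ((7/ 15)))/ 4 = -10.18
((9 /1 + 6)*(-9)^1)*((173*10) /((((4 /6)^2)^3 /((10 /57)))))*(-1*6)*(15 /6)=2128224375 /304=7000738.08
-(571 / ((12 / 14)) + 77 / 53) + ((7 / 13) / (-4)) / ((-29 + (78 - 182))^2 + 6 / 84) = -113915103554 / 170628783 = -667.62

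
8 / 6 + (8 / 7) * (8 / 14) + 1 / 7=313 / 147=2.13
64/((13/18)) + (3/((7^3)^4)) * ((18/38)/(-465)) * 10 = 9391700921919894/105982736098057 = 88.62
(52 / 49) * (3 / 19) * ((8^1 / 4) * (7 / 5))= 312 / 665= 0.47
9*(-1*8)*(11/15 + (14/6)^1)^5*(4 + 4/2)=-3295407616/28125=-117170.05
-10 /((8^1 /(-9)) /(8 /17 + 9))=7245 /68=106.54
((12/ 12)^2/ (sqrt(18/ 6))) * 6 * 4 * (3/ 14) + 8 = 12 * sqrt(3)/ 7 + 8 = 10.97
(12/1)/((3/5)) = 20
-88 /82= -1.07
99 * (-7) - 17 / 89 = -61694 / 89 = -693.19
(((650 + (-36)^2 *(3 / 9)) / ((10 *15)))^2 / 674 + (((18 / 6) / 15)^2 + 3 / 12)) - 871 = -6601573213 / 7582500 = -870.63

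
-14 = -14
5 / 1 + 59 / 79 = 454 / 79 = 5.75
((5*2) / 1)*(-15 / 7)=-150 / 7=-21.43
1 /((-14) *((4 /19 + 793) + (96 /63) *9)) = -19 /214642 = -0.00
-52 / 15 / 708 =-13 / 2655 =-0.00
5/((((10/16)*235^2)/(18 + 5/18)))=28/10575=0.00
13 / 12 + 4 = 61 / 12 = 5.08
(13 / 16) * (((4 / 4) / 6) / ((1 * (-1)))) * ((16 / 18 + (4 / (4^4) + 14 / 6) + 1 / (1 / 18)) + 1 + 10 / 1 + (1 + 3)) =-271349 / 55296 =-4.91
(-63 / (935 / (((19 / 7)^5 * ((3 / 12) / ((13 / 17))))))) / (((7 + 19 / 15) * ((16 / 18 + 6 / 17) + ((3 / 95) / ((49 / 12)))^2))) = -92314603845225 / 292032779159264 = -0.32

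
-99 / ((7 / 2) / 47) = -9306 / 7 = -1329.43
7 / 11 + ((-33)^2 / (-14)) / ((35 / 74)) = -441508 / 2695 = -163.82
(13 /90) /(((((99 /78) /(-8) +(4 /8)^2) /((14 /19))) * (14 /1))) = 1352 /16245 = 0.08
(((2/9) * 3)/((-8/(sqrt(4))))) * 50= -25/3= -8.33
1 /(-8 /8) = -1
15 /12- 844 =-3371 /4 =-842.75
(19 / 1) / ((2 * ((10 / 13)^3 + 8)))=41743 / 37152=1.12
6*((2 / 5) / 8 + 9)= 54.30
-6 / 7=-0.86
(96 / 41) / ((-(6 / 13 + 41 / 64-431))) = 0.01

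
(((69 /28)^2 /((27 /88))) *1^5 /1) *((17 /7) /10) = 98923 /20580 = 4.81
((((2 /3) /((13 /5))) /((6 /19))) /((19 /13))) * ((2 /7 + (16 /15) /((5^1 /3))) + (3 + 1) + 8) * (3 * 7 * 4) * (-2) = -6032 /5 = -1206.40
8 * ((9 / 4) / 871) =18 / 871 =0.02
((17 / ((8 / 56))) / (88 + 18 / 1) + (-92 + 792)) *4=148638 / 53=2804.49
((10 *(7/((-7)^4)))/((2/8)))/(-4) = -10/343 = -0.03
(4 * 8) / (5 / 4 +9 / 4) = 9.14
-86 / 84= -43 / 42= -1.02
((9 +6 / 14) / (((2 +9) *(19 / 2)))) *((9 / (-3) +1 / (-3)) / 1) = -40 / 133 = -0.30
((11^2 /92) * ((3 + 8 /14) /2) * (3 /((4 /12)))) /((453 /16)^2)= 96800 /3670961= 0.03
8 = 8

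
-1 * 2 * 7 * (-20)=280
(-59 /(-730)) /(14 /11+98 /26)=8437 /526330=0.02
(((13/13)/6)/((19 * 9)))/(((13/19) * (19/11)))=11/13338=0.00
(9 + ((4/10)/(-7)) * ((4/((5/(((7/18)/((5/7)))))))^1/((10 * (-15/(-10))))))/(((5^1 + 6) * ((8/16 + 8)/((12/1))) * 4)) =0.29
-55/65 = -11/13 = -0.85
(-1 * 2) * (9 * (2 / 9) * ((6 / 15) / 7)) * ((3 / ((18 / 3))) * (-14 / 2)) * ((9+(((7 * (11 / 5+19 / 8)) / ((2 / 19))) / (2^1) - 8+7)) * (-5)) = -25619 / 40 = -640.48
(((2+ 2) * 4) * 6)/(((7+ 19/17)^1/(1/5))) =272/115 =2.37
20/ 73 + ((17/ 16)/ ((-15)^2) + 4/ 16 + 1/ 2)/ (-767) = 4232743/ 15505200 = 0.27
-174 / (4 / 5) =-435 / 2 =-217.50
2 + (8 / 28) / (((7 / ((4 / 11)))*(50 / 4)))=26966 / 13475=2.00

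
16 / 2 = 8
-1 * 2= -2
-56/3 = -18.67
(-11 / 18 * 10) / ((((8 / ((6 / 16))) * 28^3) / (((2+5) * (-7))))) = 55 / 86016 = 0.00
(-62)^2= 3844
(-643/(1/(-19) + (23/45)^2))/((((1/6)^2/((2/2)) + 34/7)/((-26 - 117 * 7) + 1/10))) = 2633694862995/4940003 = 533136.29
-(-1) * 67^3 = 300763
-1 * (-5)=5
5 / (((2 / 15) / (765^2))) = 43891875 / 2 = 21945937.50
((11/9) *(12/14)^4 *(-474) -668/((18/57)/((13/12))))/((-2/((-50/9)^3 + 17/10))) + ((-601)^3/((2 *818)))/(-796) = -3236850459536932019/14653134271440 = -220898.16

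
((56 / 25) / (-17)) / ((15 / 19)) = -1064 / 6375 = -0.17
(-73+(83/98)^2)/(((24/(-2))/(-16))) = -231401/2401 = -96.38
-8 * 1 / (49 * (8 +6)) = -4 / 343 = -0.01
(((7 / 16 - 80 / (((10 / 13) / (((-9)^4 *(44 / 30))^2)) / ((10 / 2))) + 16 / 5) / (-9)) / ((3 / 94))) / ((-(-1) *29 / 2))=11561184976.34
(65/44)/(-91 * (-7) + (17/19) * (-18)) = 1235/519068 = 0.00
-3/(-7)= 3/7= 0.43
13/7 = 1.86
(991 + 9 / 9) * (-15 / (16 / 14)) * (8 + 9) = -221340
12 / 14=6 / 7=0.86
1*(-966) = -966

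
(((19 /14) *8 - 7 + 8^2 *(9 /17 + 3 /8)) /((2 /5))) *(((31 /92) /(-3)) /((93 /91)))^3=-1318210985 /6433520256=-0.20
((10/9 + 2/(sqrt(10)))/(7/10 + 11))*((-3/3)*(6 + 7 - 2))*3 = -1100/351 - 22*sqrt(10)/39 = -4.92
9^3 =729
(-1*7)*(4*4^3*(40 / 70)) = -1024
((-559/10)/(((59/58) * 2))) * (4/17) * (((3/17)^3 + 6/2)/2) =-239371626/24638695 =-9.72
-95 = -95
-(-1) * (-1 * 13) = -13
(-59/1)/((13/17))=-1003/13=-77.15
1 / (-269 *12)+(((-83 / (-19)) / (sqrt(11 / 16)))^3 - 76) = -245329 / 3228+36594368 *sqrt(11) / 829939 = 70.24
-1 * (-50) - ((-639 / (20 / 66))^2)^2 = -197723910945041761 / 10000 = -19772391094504.18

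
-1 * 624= -624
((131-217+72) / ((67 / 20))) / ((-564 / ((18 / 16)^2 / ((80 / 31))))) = 5859 / 1612288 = 0.00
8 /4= 2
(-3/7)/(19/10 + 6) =-30/553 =-0.05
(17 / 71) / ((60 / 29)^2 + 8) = 14297 / 733288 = 0.02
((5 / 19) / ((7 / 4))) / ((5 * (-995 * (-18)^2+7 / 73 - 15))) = -0.00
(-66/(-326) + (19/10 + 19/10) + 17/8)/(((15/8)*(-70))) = -13317/285250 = -0.05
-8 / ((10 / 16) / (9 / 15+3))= -1152 / 25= -46.08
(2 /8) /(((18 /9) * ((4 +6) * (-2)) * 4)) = -1 /640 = -0.00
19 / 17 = 1.12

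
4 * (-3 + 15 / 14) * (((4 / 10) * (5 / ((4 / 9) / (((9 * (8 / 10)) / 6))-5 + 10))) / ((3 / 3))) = -2916 / 1015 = -2.87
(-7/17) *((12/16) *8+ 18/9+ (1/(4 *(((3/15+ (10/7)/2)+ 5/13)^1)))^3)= -3.30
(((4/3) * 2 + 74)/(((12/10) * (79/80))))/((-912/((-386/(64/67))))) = 37176625/1296864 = 28.67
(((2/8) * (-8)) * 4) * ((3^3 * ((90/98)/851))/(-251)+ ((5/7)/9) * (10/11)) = -0.58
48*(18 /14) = 432 /7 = 61.71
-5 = -5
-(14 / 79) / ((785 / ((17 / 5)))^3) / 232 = -34391 / 554120303937500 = -0.00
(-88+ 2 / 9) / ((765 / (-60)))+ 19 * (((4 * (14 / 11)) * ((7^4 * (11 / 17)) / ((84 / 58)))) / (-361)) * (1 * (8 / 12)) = -94768 / 513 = -184.73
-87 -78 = -165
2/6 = 1/3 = 0.33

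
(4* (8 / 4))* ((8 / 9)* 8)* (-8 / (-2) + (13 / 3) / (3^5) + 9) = 4858880 / 6561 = 740.57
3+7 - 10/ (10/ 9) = 1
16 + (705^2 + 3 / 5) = 497041.60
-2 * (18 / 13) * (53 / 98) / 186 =-159 / 19747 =-0.01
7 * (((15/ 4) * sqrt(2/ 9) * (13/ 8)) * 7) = 3185 * sqrt(2)/ 32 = 140.76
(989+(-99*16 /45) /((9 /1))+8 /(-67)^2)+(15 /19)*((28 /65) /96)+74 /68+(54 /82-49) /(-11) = 3031536618140917 /3060374133960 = 990.58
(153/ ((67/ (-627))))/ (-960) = 31977/ 21440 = 1.49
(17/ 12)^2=289/ 144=2.01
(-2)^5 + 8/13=-408/13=-31.38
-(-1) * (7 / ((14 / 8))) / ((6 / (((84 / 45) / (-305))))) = -56 / 13725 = -0.00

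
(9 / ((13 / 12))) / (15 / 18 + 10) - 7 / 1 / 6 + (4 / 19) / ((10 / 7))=-24317 / 96330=-0.25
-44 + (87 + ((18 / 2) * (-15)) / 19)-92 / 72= 34.62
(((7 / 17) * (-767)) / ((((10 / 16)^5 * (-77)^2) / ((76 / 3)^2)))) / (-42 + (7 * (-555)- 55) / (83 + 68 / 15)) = 95303140900864 / 23133208415625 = 4.12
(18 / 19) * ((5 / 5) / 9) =2 / 19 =0.11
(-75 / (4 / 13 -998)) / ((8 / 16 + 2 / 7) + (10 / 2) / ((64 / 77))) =43680 / 3951959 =0.01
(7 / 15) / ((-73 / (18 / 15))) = -14 / 1825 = -0.01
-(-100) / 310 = 10 / 31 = 0.32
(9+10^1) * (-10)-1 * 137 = -327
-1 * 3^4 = -81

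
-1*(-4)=4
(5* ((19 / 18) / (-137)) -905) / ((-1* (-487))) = -2231825 / 1200942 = -1.86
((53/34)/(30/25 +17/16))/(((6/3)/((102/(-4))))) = -8.78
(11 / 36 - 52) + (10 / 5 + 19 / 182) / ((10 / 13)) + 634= 184288 / 315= 585.04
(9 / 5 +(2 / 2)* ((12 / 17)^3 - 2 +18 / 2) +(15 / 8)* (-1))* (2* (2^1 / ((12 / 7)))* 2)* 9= 30030441 / 98260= 305.62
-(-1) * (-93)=-93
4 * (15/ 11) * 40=2400/ 11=218.18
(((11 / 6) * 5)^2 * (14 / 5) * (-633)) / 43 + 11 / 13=-11613767 / 3354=-3462.66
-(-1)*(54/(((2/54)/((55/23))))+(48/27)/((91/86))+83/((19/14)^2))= 3533.27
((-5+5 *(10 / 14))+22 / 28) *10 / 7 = -45 / 49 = -0.92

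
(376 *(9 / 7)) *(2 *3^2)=60912 / 7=8701.71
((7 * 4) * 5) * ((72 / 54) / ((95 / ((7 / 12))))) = 196 / 171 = 1.15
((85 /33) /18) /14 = 85 /8316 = 0.01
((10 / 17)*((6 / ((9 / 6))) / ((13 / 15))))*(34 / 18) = 5.13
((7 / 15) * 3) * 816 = 5712 / 5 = 1142.40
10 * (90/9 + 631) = 6410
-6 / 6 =-1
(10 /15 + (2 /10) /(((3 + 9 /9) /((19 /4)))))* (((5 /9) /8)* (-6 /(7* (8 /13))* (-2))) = 403 /2304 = 0.17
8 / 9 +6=62 / 9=6.89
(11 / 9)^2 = 121 / 81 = 1.49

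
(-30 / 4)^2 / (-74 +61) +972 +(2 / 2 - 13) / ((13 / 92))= 3531 / 4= 882.75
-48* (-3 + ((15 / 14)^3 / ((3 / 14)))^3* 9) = -38375593551 / 470596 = -81546.79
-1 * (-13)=13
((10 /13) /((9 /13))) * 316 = 3160 /9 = 351.11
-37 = -37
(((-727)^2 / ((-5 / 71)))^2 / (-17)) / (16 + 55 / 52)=-73224714069649012 / 376975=-194242891623.18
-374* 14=-5236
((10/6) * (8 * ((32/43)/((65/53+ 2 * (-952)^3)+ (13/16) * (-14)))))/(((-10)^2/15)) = -27136/31461190726341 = -0.00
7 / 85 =0.08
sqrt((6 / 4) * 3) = 2.12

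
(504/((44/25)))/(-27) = -350/33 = -10.61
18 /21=6 /7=0.86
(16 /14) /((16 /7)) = 1 /2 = 0.50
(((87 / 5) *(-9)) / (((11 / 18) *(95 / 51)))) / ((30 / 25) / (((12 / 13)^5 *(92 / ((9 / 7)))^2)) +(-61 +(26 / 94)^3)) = 15846731984113680384 / 7024221935086652945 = 2.26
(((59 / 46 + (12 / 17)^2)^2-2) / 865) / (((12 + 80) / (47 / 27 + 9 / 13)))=88408109531 / 2468268521002440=0.00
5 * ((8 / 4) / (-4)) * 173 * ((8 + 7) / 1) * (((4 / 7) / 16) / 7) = -12975 / 392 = -33.10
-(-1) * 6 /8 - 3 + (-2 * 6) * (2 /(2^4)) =-15 /4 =-3.75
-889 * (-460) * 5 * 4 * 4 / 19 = 32715200 / 19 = 1721852.63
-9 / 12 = -3 / 4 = -0.75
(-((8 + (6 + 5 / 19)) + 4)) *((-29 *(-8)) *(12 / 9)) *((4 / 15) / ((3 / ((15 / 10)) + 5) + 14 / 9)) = -1288064 / 7315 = -176.09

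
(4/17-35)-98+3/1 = -2206/17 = -129.76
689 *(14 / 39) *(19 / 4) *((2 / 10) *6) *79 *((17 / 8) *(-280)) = -66267649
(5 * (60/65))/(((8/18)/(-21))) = -2835/13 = -218.08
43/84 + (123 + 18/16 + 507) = 106115/168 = 631.64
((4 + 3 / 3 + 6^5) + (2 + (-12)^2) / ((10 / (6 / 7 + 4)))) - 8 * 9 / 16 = 549319 / 70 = 7847.41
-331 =-331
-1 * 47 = -47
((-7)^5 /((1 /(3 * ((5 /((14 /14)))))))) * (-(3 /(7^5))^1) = 45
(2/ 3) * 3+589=591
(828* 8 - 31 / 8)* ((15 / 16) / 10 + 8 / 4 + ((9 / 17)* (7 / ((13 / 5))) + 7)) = 3939821751 / 56576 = 69637.69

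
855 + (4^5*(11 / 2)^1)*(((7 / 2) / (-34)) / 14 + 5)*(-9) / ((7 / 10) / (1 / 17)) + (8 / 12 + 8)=-20402.49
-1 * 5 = -5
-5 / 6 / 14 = -5 / 84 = -0.06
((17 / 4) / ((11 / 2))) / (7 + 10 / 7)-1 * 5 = -6371 / 1298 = -4.91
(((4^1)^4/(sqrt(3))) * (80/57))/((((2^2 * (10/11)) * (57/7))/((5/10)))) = 19712 * sqrt(3)/9747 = 3.50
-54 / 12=-9 / 2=-4.50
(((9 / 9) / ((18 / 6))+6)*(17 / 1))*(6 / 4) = 323 / 2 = 161.50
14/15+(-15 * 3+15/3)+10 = -436/15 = -29.07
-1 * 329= -329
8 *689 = 5512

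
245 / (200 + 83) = 245 / 283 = 0.87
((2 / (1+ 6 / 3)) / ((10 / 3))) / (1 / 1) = 1 / 5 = 0.20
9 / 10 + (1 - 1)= 9 / 10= 0.90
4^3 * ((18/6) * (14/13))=2688/13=206.77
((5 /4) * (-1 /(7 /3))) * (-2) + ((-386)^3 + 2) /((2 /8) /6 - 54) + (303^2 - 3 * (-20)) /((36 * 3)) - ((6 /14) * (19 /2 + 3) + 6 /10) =49730189269 /46620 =1066713.63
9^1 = 9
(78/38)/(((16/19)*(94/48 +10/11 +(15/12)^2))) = 1287/2339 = 0.55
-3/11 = -0.27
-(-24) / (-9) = -8 / 3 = -2.67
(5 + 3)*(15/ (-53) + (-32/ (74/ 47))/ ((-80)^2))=-2.29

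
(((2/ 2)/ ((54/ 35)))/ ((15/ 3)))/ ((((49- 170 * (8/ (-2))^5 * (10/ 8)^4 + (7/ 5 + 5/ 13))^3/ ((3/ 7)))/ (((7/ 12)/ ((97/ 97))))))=1922375/ 4555292698870448951858616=0.00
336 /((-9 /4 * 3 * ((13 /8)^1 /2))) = -7168 /117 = -61.26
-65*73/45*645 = -204035/3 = -68011.67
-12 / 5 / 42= -2 / 35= -0.06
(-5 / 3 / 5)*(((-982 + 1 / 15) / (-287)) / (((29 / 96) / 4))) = -1885312 / 124845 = -15.10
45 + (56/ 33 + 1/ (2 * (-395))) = 1217357/ 26070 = 46.70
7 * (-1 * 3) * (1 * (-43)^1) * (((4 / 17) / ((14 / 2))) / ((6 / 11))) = 946 / 17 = 55.65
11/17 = 0.65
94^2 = 8836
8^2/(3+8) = 64/11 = 5.82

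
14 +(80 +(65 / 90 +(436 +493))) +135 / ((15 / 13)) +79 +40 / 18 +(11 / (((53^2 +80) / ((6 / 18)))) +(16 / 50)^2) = 13239363751 / 10833750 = 1222.05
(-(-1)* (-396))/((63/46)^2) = -93104/441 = -211.12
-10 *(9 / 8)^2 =-405 / 32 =-12.66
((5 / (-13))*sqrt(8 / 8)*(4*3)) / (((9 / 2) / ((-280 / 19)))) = 11200 / 741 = 15.11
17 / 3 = 5.67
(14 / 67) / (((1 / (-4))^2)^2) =3584 / 67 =53.49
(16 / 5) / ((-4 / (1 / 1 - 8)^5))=67228 / 5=13445.60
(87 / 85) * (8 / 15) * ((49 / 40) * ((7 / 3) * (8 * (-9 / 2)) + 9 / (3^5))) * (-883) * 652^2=1209209340172624 / 57375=21075544055.30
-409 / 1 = -409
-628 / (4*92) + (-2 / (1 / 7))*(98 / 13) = -128265 / 1196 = -107.24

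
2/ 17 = 0.12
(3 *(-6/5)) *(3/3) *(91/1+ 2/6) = -328.80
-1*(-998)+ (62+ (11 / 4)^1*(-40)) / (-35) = 999.37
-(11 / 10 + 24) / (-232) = 251 / 2320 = 0.11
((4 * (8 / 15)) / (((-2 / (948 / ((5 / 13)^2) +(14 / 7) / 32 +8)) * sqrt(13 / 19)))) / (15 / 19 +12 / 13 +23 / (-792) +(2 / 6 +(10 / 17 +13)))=-218860564824 * sqrt(247) / 6487046875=-530.24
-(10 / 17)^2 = -100 / 289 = -0.35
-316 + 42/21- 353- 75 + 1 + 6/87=-21487/29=-740.93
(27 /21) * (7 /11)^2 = 63 /121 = 0.52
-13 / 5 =-2.60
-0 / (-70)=0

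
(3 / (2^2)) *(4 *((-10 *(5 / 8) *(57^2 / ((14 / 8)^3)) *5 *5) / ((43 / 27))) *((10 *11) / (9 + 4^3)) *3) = -868457700000 / 1076677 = -806609.32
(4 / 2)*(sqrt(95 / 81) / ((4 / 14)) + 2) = 11.58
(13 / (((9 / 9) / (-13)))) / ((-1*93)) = 169 / 93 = 1.82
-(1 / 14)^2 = -1 / 196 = -0.01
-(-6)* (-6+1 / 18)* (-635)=67945 / 3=22648.33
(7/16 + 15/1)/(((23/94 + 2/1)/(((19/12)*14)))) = 1543997/10128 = 152.45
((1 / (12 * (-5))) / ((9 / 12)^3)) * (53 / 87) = -848 / 35235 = -0.02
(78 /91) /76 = 3 /266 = 0.01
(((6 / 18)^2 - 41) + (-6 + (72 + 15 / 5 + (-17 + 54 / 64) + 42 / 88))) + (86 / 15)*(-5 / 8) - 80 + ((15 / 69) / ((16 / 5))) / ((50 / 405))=-2572133 / 36432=-70.60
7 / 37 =0.19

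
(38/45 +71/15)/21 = 251/945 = 0.27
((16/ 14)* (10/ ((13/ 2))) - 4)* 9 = -1836/ 91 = -20.18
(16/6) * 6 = 16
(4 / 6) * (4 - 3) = 2 / 3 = 0.67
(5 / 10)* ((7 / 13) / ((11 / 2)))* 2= 14 / 143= 0.10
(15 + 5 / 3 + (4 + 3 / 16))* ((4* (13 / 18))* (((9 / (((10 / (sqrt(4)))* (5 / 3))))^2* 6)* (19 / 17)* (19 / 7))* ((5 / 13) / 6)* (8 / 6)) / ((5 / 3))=1393821 / 21250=65.59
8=8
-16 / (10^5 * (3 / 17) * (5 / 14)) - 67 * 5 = -15703244 / 46875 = -335.00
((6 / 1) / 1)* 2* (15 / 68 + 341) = 69609 / 17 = 4094.65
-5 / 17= -0.29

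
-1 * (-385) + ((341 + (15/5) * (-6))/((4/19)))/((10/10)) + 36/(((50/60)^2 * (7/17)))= 1431603/700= 2045.15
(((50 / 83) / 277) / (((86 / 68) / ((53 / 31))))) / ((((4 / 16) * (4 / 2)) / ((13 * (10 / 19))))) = 23426000 / 582293057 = 0.04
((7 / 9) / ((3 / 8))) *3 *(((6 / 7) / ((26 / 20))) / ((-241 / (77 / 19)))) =-12320 / 178581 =-0.07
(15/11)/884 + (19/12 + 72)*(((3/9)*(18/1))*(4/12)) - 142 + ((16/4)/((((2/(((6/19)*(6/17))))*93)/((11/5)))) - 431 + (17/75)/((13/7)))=-182864631437/429557700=-425.70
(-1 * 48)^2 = 2304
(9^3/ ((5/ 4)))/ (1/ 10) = 5832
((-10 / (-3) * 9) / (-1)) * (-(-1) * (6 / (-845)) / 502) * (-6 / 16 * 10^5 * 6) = -4050000 / 42419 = -95.48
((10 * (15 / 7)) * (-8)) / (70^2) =-12 / 343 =-0.03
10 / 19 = 0.53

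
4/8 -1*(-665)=1331/2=665.50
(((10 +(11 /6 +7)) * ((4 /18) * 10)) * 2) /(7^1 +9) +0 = 565 /108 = 5.23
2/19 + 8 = 154/19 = 8.11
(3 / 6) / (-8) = -1 / 16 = -0.06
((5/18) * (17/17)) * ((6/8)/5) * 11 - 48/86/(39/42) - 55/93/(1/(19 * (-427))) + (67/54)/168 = 754267696513/157208688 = 4797.88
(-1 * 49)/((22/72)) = -160.36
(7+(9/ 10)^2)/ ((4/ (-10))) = -781/ 40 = -19.52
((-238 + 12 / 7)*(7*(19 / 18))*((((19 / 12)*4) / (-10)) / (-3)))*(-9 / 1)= 3317.19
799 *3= 2397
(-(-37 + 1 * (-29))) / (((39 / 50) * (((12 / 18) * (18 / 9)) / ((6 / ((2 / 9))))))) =1713.46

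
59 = 59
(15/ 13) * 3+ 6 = 123/ 13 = 9.46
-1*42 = -42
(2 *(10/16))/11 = 5/44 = 0.11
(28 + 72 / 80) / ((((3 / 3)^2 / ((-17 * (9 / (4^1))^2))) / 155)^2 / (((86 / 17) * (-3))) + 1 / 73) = 1458554845286205 / 691356498962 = 2109.70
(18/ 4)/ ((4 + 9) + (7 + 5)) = 0.18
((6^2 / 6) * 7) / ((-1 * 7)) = -6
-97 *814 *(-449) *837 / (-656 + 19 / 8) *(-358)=9442748925984 / 581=16252579907.03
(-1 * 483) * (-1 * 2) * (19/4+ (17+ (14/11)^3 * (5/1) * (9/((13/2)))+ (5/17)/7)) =20495551551/588302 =34838.49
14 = 14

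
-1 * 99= -99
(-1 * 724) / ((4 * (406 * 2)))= -181 / 812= -0.22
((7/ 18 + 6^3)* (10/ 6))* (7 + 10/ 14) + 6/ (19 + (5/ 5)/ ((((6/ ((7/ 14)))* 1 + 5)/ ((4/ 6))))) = 18912367/ 6797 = 2782.46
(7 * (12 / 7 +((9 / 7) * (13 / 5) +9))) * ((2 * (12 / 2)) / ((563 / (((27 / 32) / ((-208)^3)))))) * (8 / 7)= -9963 / 44330890240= -0.00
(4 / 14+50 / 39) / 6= 214 / 819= 0.26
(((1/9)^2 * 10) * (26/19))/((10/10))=260/1539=0.17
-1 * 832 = -832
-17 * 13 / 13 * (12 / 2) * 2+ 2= -202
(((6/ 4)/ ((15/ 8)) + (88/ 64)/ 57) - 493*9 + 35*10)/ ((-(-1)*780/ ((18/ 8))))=-9316481/ 790400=-11.79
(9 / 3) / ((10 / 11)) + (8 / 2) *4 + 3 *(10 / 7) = 1651 / 70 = 23.59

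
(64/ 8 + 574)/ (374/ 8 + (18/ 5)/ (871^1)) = 10138440/ 814457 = 12.45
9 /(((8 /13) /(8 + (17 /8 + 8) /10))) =84357 /640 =131.81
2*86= 172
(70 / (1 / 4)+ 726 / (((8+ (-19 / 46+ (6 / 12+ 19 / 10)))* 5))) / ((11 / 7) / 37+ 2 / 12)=1051368024 / 746525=1408.35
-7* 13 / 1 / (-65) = 7 / 5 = 1.40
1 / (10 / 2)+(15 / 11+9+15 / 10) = 1327 / 110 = 12.06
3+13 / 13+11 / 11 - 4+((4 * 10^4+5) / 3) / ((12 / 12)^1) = 13336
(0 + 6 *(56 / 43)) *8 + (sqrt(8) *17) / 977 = 62.56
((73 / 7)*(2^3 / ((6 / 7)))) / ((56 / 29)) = 2117 / 42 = 50.40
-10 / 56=-5 / 28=-0.18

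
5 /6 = 0.83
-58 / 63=-0.92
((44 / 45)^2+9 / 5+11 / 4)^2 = 1989070801 / 65610000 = 30.32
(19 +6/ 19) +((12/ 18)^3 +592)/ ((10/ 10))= 313757/ 513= 611.61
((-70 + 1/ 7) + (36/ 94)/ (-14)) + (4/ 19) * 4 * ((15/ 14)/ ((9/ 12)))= -429328/ 6251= -68.68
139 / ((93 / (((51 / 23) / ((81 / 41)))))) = 96883 / 57753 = 1.68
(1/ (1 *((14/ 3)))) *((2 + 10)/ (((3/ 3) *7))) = 18/ 49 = 0.37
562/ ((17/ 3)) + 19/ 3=5381/ 51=105.51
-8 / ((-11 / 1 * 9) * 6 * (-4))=-0.00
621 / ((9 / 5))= 345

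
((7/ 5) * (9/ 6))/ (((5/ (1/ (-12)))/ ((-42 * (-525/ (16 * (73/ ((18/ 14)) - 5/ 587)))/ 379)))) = -16308621/ 7274665472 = -0.00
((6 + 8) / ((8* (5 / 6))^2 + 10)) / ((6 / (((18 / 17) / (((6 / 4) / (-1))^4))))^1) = 16 / 1785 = 0.01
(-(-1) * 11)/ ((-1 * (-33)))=1/ 3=0.33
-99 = -99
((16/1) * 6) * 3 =288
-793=-793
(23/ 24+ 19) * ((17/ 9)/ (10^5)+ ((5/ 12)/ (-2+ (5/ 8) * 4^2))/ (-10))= -4474339/ 43200000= -0.10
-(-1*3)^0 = -1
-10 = -10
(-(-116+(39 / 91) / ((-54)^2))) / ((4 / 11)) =8681893 / 27216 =319.00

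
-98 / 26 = -49 / 13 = -3.77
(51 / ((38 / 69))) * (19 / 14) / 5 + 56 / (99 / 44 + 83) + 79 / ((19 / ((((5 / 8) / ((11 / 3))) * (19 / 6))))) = 486721 / 17360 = 28.04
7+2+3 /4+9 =75 /4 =18.75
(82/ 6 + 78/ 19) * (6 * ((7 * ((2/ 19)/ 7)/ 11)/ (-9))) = -4052/ 35739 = -0.11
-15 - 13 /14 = -223 /14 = -15.93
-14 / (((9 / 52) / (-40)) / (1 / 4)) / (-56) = -130 / 9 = -14.44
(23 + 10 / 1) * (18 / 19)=594 / 19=31.26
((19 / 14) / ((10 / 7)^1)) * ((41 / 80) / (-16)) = -779 / 25600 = -0.03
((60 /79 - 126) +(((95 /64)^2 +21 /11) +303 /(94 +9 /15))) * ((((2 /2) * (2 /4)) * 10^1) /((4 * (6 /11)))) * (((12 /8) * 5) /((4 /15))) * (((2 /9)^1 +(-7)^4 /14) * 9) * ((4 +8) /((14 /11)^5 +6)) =-2021619100754409539625 /133943253008384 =-15093101.41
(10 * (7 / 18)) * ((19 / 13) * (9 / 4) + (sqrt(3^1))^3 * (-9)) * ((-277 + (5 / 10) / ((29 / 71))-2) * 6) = -32141445 / 1508 + 5074965 * sqrt(3) / 29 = 281792.85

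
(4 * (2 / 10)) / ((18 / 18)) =0.80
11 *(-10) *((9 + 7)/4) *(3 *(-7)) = 9240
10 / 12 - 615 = -3685 / 6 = -614.17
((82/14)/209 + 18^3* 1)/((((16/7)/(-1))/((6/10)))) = -25596771/16720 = -1530.91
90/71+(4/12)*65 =4885/213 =22.93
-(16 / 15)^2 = -256 / 225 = -1.14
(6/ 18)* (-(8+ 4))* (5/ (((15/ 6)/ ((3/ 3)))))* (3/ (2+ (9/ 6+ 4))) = -16/ 5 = -3.20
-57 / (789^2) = -19 / 207507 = -0.00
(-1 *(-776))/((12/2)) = 388/3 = 129.33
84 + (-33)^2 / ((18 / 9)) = 1257 / 2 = 628.50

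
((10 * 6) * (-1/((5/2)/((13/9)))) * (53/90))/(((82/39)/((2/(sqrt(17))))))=-35828 * sqrt(17)/31365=-4.71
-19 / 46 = -0.41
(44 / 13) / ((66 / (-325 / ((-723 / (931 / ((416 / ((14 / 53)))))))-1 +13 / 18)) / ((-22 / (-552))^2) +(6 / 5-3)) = -10718180 / 10928697311259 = -0.00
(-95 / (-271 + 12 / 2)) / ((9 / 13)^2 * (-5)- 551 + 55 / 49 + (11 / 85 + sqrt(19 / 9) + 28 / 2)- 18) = -47118043327290390 / 73096110365041098637- 28240883313825 * sqrt(19) / 73096110365041098637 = -0.00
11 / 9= 1.22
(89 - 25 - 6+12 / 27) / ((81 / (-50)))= -26300 / 729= -36.08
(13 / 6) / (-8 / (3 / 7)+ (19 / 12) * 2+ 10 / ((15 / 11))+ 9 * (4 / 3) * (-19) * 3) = -13 / 4153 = -0.00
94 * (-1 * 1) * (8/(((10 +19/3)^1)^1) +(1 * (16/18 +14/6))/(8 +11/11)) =-316310/3969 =-79.70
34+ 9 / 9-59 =-24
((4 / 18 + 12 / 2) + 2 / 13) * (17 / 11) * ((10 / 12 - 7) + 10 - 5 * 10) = -1756457 / 3861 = -454.92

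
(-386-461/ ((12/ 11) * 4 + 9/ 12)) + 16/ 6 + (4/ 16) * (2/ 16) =-3408863/ 7200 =-473.45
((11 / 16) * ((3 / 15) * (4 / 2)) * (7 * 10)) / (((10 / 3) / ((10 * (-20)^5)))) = -184800000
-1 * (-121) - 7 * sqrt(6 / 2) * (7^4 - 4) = 121 - 16779 * sqrt(3) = -28941.08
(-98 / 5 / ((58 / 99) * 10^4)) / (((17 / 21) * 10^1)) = -101871 / 246500000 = -0.00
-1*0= 0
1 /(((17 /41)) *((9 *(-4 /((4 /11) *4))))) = -164 /1683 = -0.10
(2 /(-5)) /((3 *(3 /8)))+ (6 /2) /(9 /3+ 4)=23 /315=0.07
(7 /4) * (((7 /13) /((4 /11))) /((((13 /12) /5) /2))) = 8085 /338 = 23.92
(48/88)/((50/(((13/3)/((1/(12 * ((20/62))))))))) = 0.18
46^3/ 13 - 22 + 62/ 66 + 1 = 3203482/ 429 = 7467.32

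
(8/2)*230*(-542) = -498640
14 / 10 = 7 / 5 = 1.40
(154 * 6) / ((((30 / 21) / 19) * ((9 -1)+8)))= 30723 / 40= 768.08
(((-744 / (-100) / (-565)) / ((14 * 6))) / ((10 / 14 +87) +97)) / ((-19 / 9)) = 93 / 231339250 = 0.00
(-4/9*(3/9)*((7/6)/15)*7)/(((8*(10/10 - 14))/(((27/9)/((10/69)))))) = 0.02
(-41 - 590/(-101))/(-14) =3551/1414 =2.51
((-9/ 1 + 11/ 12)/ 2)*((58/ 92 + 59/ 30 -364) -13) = 12529393/ 8280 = 1513.21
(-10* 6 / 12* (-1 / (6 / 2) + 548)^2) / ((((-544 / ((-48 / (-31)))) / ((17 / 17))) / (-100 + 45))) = -23946725 / 102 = -234771.81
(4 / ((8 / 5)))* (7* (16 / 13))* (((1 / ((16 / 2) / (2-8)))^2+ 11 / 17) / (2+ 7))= 11515 / 3978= 2.89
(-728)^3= -385828352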